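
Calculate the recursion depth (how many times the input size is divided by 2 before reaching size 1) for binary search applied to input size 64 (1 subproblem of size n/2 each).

For divide and conquer with division factor 2:

Problem sizes at each level:
Level 0: 64
Level 1: 32
Level 2: 16
Level 3: 8
Level 4: 4
Level 5: 2
Level 6: 1

The root is level 0 and the size-1 base case is level 6 (the tree spans levels 0 through 6, i.e. 7 levels counting the root), so the depth is the number of divisions: log_2(64) = 6

The recursion tree depth is log_2(64) = 6. At each level, the problem size is divided by 2, so it takes 6 divisions to reduce to a base case of size 1. The algorithm makes 1 recursive call at each level.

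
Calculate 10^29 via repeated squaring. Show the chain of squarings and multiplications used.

Computing 10^29 by squaring (build up from 10^1; each line after the first costs one multiplication):

10^1 = 10
10^2 = (10^1)^2 = 10^2 = 100
10^3 = 10 * 10^2 = 10 * 100 = 1000
10^6 = (10^3)^2 = 1000^2 = 1000000
10^7 = 10 * 10^6 = 10 * 1000000 = 10000000
10^14 = (10^7)^2 = 10000000^2 = 100000000000000
10^28 = (10^14)^2 = 100000000000000^2 = 10000000000000000000000000000
10^29 = 10 * 10^28 = 10 * 10000000000000000000000000000 = 100000000000000000000000000000

Result: 100000000000000000000000000000
Multiplications needed: 7 (7 lines after 10^1)

10^29 = 100000000000000000000000000000. Using exponentiation by squaring, this requires 7 multiplications. The key idea: if the exponent is even, square the half-power; if odd, multiply by the base once.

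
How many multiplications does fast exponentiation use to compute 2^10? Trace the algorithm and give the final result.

Computing 2^10 by squaring (build up from 2^1; each line after the first costs one multiplication):

2^1 = 2
2^2 = (2^1)^2 = 2^2 = 4
2^4 = (2^2)^2 = 4^2 = 16
2^5 = 2 * 2^4 = 2 * 16 = 32
2^10 = (2^5)^2 = 32^2 = 1024

Result: 1024
Multiplications needed: 4 (4 lines after 2^1)

2^10 = 1024. Using exponentiation by squaring, this requires 4 multiplications. The key idea: if the exponent is even, square the half-power; if odd, multiply by the base once.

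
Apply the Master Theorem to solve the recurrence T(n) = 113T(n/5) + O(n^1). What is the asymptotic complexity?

Master Theorem for T(n) = 113T(n/5) + O(n^1):

a = 113, b = 5, c = 1
log_b(a) = log_5(113) = 2.9373

Case 1: c = 1 < log_5(113) = 2.9373
T(n) = O(n^(log_5 113))

For T(n) = 113T(n/5) + O(n^1): log_5(113) = 2.9373. This is Case 1 of the Master Theorem (c < log_b(a), work dominated by leaves), giving O(n^(log_5 113)).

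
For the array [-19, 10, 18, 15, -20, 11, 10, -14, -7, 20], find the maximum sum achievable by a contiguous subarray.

Using Kadane's algorithm on [-19, 10, 18, 15, -20, 11, 10, -14, -7, 20]:

Scanning through the array:
Position 1 (value 10): max_ending_here = 10, max_so_far = 10
Position 2 (value 18): max_ending_here = 28, max_so_far = 28
Position 3 (value 15): max_ending_here = 43, max_so_far = 43
Position 4 (value -20): max_ending_here = 23, max_so_far = 43
Position 5 (value 11): max_ending_here = 34, max_so_far = 43
Position 6 (value 10): max_ending_here = 44, max_so_far = 44
Position 7 (value -14): max_ending_here = 30, max_so_far = 44
Position 8 (value -7): max_ending_here = 23, max_so_far = 44
Position 9 (value 20): max_ending_here = 43, max_so_far = 44

Maximum subarray: [10, 18, 15, -20, 11, 10]
Maximum sum: 44

The maximum subarray is [10, 18, 15, -20, 11, 10] with sum 44. This subarray runs from index 1 to index 6.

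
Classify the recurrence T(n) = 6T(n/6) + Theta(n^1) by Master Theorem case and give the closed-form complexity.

Master Theorem for T(n) = 6T(n/6) + O(n^1):

a = 6, b = 6, c = 1
log_b(a) = log_6(6) = 1.0000

Case 2: c = 1 = log_6(6) = 1.0000
T(n) = O(n^1 log n) = O(n log n)

For T(n) = 6T(n/6) + O(n^1): log_6(6) = 1.0000. This is Case 2 of the Master Theorem (c = log_b(a), equal work at all levels), giving O(n log n).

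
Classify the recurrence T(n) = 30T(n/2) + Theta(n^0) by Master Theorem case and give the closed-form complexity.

Master Theorem for T(n) = 30T(n/2) + O(n^0):

a = 30, b = 2, c = 0
log_b(a) = log_2(30) = 4.9069

Case 1: c = 0 < log_2(30) = 4.9069
T(n) = O(n^(log_2 30))

For T(n) = 30T(n/2) + O(n^0): log_2(30) = 4.9069. This is Case 1 of the Master Theorem (c < log_b(a), work dominated by leaves), giving O(n^(log_2 30)).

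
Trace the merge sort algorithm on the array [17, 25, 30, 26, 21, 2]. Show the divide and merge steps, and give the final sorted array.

Merge sort trace:

Split: [17, 25, 30, 26, 21, 2] -> [17, 25, 30] and [26, 21, 2]
  Split: [17, 25, 30] -> [17] and [25, 30]
    Split: [25, 30] -> [25] and [30]
    Merge: [25] + [30] -> [25, 30]
  Merge: [17] + [25, 30] -> [17, 25, 30]
  Split: [26, 21, 2] -> [26] and [21, 2]
    Split: [21, 2] -> [21] and [2]
    Merge: [21] + [2] -> [2, 21]
  Merge: [26] + [2, 21] -> [2, 21, 26]
Merge: [17, 25, 30] + [2, 21, 26] -> [2, 17, 21, 25, 26, 30]

Final sorted array: [2, 17, 21, 25, 26, 30]

The merge sort proceeds by recursively splitting the array and merging sorted halves.
After all merges, the sorted array is [2, 17, 21, 25, 26, 30].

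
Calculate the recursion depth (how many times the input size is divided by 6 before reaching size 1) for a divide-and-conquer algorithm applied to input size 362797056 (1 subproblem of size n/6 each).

For divide and conquer with division factor 6:

Problem sizes at each level:
Level 0: 362797056
Level 1: 60466176
Level 2: 10077696
Level 3: 1679616
Level 4: 279936
Level 5: 46656
Level 6: 7776
Level 7: 1296
Level 8: 216
Level 9: 36
Level 10: 6
Level 11: 1

The root is level 0 and the size-1 base case is level 11 (the tree spans levels 0 through 11, i.e. 12 levels counting the root), so the depth is the number of divisions: log_6(362797056) = 11

The recursion tree depth is log_6(362797056) = 11. At each level, the problem size is divided by 6, so it takes 11 divisions to reduce to a base case of size 1. The algorithm makes 1 recursive call at each level.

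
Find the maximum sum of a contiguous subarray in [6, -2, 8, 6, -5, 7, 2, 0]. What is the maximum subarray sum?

Using Kadane's algorithm on [6, -2, 8, 6, -5, 7, 2, 0]:

Scanning through the array:
Position 1 (value -2): max_ending_here = 4, max_so_far = 6
Position 2 (value 8): max_ending_here = 12, max_so_far = 12
Position 3 (value 6): max_ending_here = 18, max_so_far = 18
Position 4 (value -5): max_ending_here = 13, max_so_far = 18
Position 5 (value 7): max_ending_here = 20, max_so_far = 20
Position 6 (value 2): max_ending_here = 22, max_so_far = 22
Position 7 (value 0): max_ending_here = 22, max_so_far = 22

Maximum subarray: [6, -2, 8, 6, -5, 7, 2]
Maximum sum: 22

The maximum subarray is [6, -2, 8, 6, -5, 7, 2] with sum 22. This subarray runs from index 0 to index 6.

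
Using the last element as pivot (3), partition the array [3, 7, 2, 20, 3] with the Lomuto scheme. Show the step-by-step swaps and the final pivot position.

Lomuto partition with pivot = 3:

Initial array: [3, 7, 2, 20, 3]

arr[0]=3 <= 3: swap with position 0, array becomes [3, 7, 2, 20, 3]
arr[1]=7 > 3: no swap
arr[2]=2 <= 3: swap with position 1, array becomes [3, 2, 7, 20, 3]
arr[3]=20 > 3: no swap

Place pivot at position 2: [3, 2, 3, 20, 7]
Pivot position: 2

After partitioning with pivot 3, the array becomes [3, 2, 3, 20, 7]. The pivot is placed at index 2. All elements to the left of the pivot are <= 3, and all elements to the right are > 3.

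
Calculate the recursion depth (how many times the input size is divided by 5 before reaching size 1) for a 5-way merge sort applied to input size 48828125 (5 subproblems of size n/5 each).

For divide and conquer with division factor 5:

Problem sizes at each level:
Level 0: 48828125
Level 1: 9765625
Level 2: 1953125
Level 3: 390625
Level 4: 78125
Level 5: 15625
Level 6: 3125
Level 7: 625
Level 8: 125
Level 9: 25
Level 10: 5
Level 11: 1

The root is level 0 and the size-1 base case is level 11 (the tree spans levels 0 through 11, i.e. 12 levels counting the root), so the depth is the number of divisions: log_5(48828125) = 11

The recursion tree depth is log_5(48828125) = 11. At each level, the problem size is divided by 5, so it takes 11 divisions to reduce to a base case of size 1. The algorithm makes 5 recursive calls at each level.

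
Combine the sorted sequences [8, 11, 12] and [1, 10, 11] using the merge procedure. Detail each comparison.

Merging process:

Compare 8 vs 1: take 1 from right. Merged: [1]
Compare 8 vs 10: take 8 from left. Merged: [1, 8]
Compare 11 vs 10: take 10 from right. Merged: [1, 8, 10]
Compare 11 vs 11: take 11 from left. Merged: [1, 8, 10, 11]
Compare 12 vs 11: take 11 from right. Merged: [1, 8, 10, 11, 11]
Append remaining from left: [12]. Merged: [1, 8, 10, 11, 11, 12]

Final merged array: [1, 8, 10, 11, 11, 12]
Total comparisons: 5

The merged array is [1, 8, 10, 11, 11, 12], requiring 5 comparisons. The merge step runs in O(n) time where n is the total number of elements.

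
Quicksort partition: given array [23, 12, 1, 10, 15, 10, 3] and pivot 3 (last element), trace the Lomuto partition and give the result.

Lomuto partition with pivot = 3:

Initial array: [23, 12, 1, 10, 15, 10, 3]

arr[0]=23 > 3: no swap
arr[1]=12 > 3: no swap
arr[2]=1 <= 3: swap with position 0, array becomes [1, 12, 23, 10, 15, 10, 3]
arr[3]=10 > 3: no swap
arr[4]=15 > 3: no swap
arr[5]=10 > 3: no swap

Place pivot at position 1: [1, 3, 23, 10, 15, 10, 12]
Pivot position: 1

After partitioning with pivot 3, the array becomes [1, 3, 23, 10, 15, 10, 12]. The pivot is placed at index 1. All elements to the left of the pivot are <= 3, and all elements to the right are > 3.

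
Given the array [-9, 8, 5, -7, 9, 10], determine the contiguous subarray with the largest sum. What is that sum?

Using Kadane's algorithm on [-9, 8, 5, -7, 9, 10]:

Scanning through the array:
Position 1 (value 8): max_ending_here = 8, max_so_far = 8
Position 2 (value 5): max_ending_here = 13, max_so_far = 13
Position 3 (value -7): max_ending_here = 6, max_so_far = 13
Position 4 (value 9): max_ending_here = 15, max_so_far = 15
Position 5 (value 10): max_ending_here = 25, max_so_far = 25

Maximum subarray: [8, 5, -7, 9, 10]
Maximum sum: 25

The maximum subarray is [8, 5, -7, 9, 10] with sum 25. This subarray runs from index 1 to index 5.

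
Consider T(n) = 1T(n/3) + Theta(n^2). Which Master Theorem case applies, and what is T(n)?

Master Theorem for T(n) = 1T(n/3) + O(n^2):

a = 1, b = 3, c = 2
log_b(a) = log_3(1) = 0.0000

Case 3: c = 2 > log_3(1) = 0.0000
T(n) = O(n^2) = O(n^2)

For T(n) = 1T(n/3) + O(n^2): log_3(1) = 0.0000. This is Case 3 of the Master Theorem (c > log_b(a), work dominated by root), giving O(n^2).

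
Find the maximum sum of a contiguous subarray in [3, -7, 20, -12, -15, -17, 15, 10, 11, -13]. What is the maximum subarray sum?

Using Kadane's algorithm on [3, -7, 20, -12, -15, -17, 15, 10, 11, -13]:

Scanning through the array:
Position 1 (value -7): max_ending_here = -4, max_so_far = 3
Position 2 (value 20): max_ending_here = 20, max_so_far = 20
Position 3 (value -12): max_ending_here = 8, max_so_far = 20
Position 4 (value -15): max_ending_here = -7, max_so_far = 20
Position 5 (value -17): max_ending_here = -17, max_so_far = 20
Position 6 (value 15): max_ending_here = 15, max_so_far = 20
Position 7 (value 10): max_ending_here = 25, max_so_far = 25
Position 8 (value 11): max_ending_here = 36, max_so_far = 36
Position 9 (value -13): max_ending_here = 23, max_so_far = 36

Maximum subarray: [15, 10, 11]
Maximum sum: 36

The maximum subarray is [15, 10, 11] with sum 36. This subarray runs from index 6 to index 8.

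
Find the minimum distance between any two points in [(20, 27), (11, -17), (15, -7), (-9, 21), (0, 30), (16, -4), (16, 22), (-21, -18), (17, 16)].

Computing all pairwise distances among 9 points:

d((20, 27), (11, -17)) = 44.911
d((20, 27), (15, -7)) = 34.3657
d((20, 27), (-9, 21)) = 29.6142
d((20, 27), (0, 30)) = 20.2237
d((20, 27), (16, -4)) = 31.257
d((20, 27), (16, 22)) = 6.4031
d((20, 27), (-21, -18)) = 60.8769
d((20, 27), (17, 16)) = 11.4018
d((11, -17), (15, -7)) = 10.7703
d((11, -17), (-9, 21)) = 42.9418
d((11, -17), (0, 30)) = 48.2701
d((11, -17), (16, -4)) = 13.9284
d((11, -17), (16, 22)) = 39.3192
d((11, -17), (-21, -18)) = 32.0156
d((11, -17), (17, 16)) = 33.541
d((15, -7), (-9, 21)) = 36.8782
d((15, -7), (0, 30)) = 39.9249
d((15, -7), (16, -4)) = 3.1623 <-- minimum
d((15, -7), (16, 22)) = 29.0172
d((15, -7), (-21, -18)) = 37.6431
d((15, -7), (17, 16)) = 23.0868
d((-9, 21), (0, 30)) = 12.7279
d((-9, 21), (16, -4)) = 35.3553
d((-9, 21), (16, 22)) = 25.02
d((-9, 21), (-21, -18)) = 40.8044
d((-9, 21), (17, 16)) = 26.4764
d((0, 30), (16, -4)) = 37.5766
d((0, 30), (16, 22)) = 17.8885
d((0, 30), (-21, -18)) = 52.3927
d((0, 30), (17, 16)) = 22.0227
d((16, -4), (16, 22)) = 26.0
d((16, -4), (-21, -18)) = 39.5601
d((16, -4), (17, 16)) = 20.025
d((16, 22), (-21, -18)) = 54.4885
d((16, 22), (17, 16)) = 6.0828
d((-21, -18), (17, 16)) = 50.9902

Closest pair: (15, -7) and (16, -4) with distance 3.1623

The closest pair is (15, -7) and (16, -4) with Euclidean distance 3.1623. For 9 points, brute-force pairwise comparison is shown above. For large n, the divide-and-conquer algorithm (sort by x, recurse on halves, check the dividing strip) achieves O(n log n).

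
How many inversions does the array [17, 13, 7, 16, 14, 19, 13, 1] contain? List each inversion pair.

Finding inversions in [17, 13, 7, 16, 14, 19, 13, 1]:

(0, 1): arr[0]=17 > arr[1]=13
(0, 2): arr[0]=17 > arr[2]=7
(0, 3): arr[0]=17 > arr[3]=16
(0, 4): arr[0]=17 > arr[4]=14
(0, 6): arr[0]=17 > arr[6]=13
(0, 7): arr[0]=17 > arr[7]=1
(1, 2): arr[1]=13 > arr[2]=7
(1, 7): arr[1]=13 > arr[7]=1
(2, 7): arr[2]=7 > arr[7]=1
(3, 4): arr[3]=16 > arr[4]=14
(3, 6): arr[3]=16 > arr[6]=13
(3, 7): arr[3]=16 > arr[7]=1
(4, 6): arr[4]=14 > arr[6]=13
(4, 7): arr[4]=14 > arr[7]=1
(5, 6): arr[5]=19 > arr[6]=13
(5, 7): arr[5]=19 > arr[7]=1
(6, 7): arr[6]=13 > arr[7]=1

Total inversions: 17

The array has 17 inversion(s): (0,1), (0,2), (0,3), (0,4), (0,6), (0,7), (1,2), (1,7), (2,7), (3,4), (3,6), (3,7), (4,6), (4,7), (5,6), (5,7), (6,7). Each pair (i,j) satisfies i < j and arr[i] > arr[j].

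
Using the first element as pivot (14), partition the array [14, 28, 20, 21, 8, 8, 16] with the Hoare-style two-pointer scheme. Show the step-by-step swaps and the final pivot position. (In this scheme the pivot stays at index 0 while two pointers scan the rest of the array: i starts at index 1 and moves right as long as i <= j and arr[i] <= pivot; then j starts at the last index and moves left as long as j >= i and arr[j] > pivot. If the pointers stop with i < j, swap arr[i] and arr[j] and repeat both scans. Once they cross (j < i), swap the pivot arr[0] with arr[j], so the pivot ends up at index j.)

Hoare-style two-pointer partition with pivot = 14:

Initial array: [14, 28, 20, 21, 8, 8, 16]

Pointers start at i = 1, j = 6.
i stops at index 1 (arr[1]=28 > 14), j stops at index 5 (arr[5]=8 <= 14): swap arr[1] and arr[5], array becomes [14, 8, 20, 21, 8, 28, 16]
i stops at index 2 (arr[2]=20 > 14), j stops at index 4 (arr[4]=8 <= 14): swap arr[2] and arr[4], array becomes [14, 8, 8, 21, 20, 28, 16]
i ends at 3, j ends at 2: the pointers have crossed (j < i), so scanning stops.

Swap pivot arr[0] with arr[2] to place pivot at position 2: [8, 8, 14, 21, 20, 28, 16]
Pivot position: 2

After partitioning with pivot 14, the array becomes [8, 8, 14, 21, 20, 28, 16]. The pivot is placed at index 2. All elements to the left of the pivot are <= 14, and all elements to the right are > 14.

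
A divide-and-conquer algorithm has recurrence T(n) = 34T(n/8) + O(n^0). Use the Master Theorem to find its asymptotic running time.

Master Theorem for T(n) = 34T(n/8) + O(n^0):

a = 34, b = 8, c = 0
log_b(a) = log_8(34) = 1.6958

Case 1: c = 0 < log_8(34) = 1.6958
T(n) = O(n^(log_8 34))

For T(n) = 34T(n/8) + O(n^0): log_8(34) = 1.6958. This is Case 1 of the Master Theorem (c < log_b(a), work dominated by leaves), giving O(n^(log_8 34)).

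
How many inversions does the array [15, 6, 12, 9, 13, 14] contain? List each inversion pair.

Finding inversions in [15, 6, 12, 9, 13, 14]:

(0, 1): arr[0]=15 > arr[1]=6
(0, 2): arr[0]=15 > arr[2]=12
(0, 3): arr[0]=15 > arr[3]=9
(0, 4): arr[0]=15 > arr[4]=13
(0, 5): arr[0]=15 > arr[5]=14
(2, 3): arr[2]=12 > arr[3]=9

Total inversions: 6

The array has 6 inversion(s): (0,1), (0,2), (0,3), (0,4), (0,5), (2,3). Each pair (i,j) satisfies i < j and arr[i] > arr[j].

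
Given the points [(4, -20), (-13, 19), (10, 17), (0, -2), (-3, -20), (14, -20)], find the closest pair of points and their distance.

Computing all pairwise distances among 6 points:

d((4, -20), (-13, 19)) = 42.5441
d((4, -20), (10, 17)) = 37.4833
d((4, -20), (0, -2)) = 18.4391
d((4, -20), (-3, -20)) = 7.0 <-- minimum
d((4, -20), (14, -20)) = 10.0
d((-13, 19), (10, 17)) = 23.0868
d((-13, 19), (0, -2)) = 24.6982
d((-13, 19), (-3, -20)) = 40.2616
d((-13, 19), (14, -20)) = 47.4342
d((10, 17), (0, -2)) = 21.4709
d((10, 17), (-3, -20)) = 39.2173
d((10, 17), (14, -20)) = 37.2156
d((0, -2), (-3, -20)) = 18.2483
d((0, -2), (14, -20)) = 22.8035
d((-3, -20), (14, -20)) = 17.0

Closest pair: (4, -20) and (-3, -20) with distance 7.0

The closest pair is (4, -20) and (-3, -20) with Euclidean distance 7.0. For 6 points, brute-force pairwise comparison is shown above. For large n, the divide-and-conquer algorithm (sort by x, recurse on halves, check the dividing strip) achieves O(n log n).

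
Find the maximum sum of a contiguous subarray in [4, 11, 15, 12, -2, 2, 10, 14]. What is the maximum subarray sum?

Using Kadane's algorithm on [4, 11, 15, 12, -2, 2, 10, 14]:

Scanning through the array:
Position 1 (value 11): max_ending_here = 15, max_so_far = 15
Position 2 (value 15): max_ending_here = 30, max_so_far = 30
Position 3 (value 12): max_ending_here = 42, max_so_far = 42
Position 4 (value -2): max_ending_here = 40, max_so_far = 42
Position 5 (value 2): max_ending_here = 42, max_so_far = 42
Position 6 (value 10): max_ending_here = 52, max_so_far = 52
Position 7 (value 14): max_ending_here = 66, max_so_far = 66

Maximum subarray: [4, 11, 15, 12, -2, 2, 10, 14]
Maximum sum: 66

The maximum subarray is [4, 11, 15, 12, -2, 2, 10, 14] with sum 66. This subarray runs from index 0 to index 7.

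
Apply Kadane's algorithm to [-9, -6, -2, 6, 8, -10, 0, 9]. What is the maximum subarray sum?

Using Kadane's algorithm on [-9, -6, -2, 6, 8, -10, 0, 9]:

Scanning through the array:
Position 1 (value -6): max_ending_here = -6, max_so_far = -6
Position 2 (value -2): max_ending_here = -2, max_so_far = -2
Position 3 (value 6): max_ending_here = 6, max_so_far = 6
Position 4 (value 8): max_ending_here = 14, max_so_far = 14
Position 5 (value -10): max_ending_here = 4, max_so_far = 14
Position 6 (value 0): max_ending_here = 4, max_so_far = 14
Position 7 (value 9): max_ending_here = 13, max_so_far = 14

Maximum subarray: [6, 8]
Maximum sum: 14

The maximum subarray is [6, 8] with sum 14. This subarray runs from index 3 to index 4.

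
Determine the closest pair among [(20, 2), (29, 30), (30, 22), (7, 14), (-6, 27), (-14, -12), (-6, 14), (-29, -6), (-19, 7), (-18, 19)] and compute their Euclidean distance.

Computing all pairwise distances among 10 points:

d((20, 2), (29, 30)) = 29.4109
d((20, 2), (30, 22)) = 22.3607
d((20, 2), (7, 14)) = 17.6918
d((20, 2), (-6, 27)) = 36.0694
d((20, 2), (-14, -12)) = 36.7696
d((20, 2), (-6, 14)) = 28.6356
d((20, 2), (-29, -6)) = 49.6488
d((20, 2), (-19, 7)) = 39.3192
d((20, 2), (-18, 19)) = 41.6293
d((29, 30), (30, 22)) = 8.0623 <-- minimum
d((29, 30), (7, 14)) = 27.2029
d((29, 30), (-6, 27)) = 35.1283
d((29, 30), (-14, -12)) = 60.1082
d((29, 30), (-6, 14)) = 38.4838
d((29, 30), (-29, -6)) = 68.2642
d((29, 30), (-19, 7)) = 53.2259
d((29, 30), (-18, 19)) = 48.2701
d((30, 22), (7, 14)) = 24.3516
d((30, 22), (-6, 27)) = 36.3456
d((30, 22), (-14, -12)) = 55.6058
d((30, 22), (-6, 14)) = 36.8782
d((30, 22), (-29, -6)) = 65.307
d((30, 22), (-19, 7)) = 51.2445
d((30, 22), (-18, 19)) = 48.0937
d((7, 14), (-6, 27)) = 18.3848
d((7, 14), (-14, -12)) = 33.4215
d((7, 14), (-6, 14)) = 13.0
d((7, 14), (-29, -6)) = 41.1825
d((7, 14), (-19, 7)) = 26.9258
d((7, 14), (-18, 19)) = 25.4951
d((-6, 27), (-14, -12)) = 39.8121
d((-6, 27), (-6, 14)) = 13.0
d((-6, 27), (-29, -6)) = 40.2244
d((-6, 27), (-19, 7)) = 23.8537
d((-6, 27), (-18, 19)) = 14.4222
d((-14, -12), (-6, 14)) = 27.2029
d((-14, -12), (-29, -6)) = 16.1555
d((-14, -12), (-19, 7)) = 19.6469
d((-14, -12), (-18, 19)) = 31.257
d((-6, 14), (-29, -6)) = 30.4795
d((-6, 14), (-19, 7)) = 14.7648
d((-6, 14), (-18, 19)) = 13.0
d((-29, -6), (-19, 7)) = 16.4012
d((-29, -6), (-18, 19)) = 27.313
d((-19, 7), (-18, 19)) = 12.0416

Closest pair: (29, 30) and (30, 22) with distance 8.0623

The closest pair is (29, 30) and (30, 22) with Euclidean distance 8.0623. For 10 points, brute-force pairwise comparison is shown above. For large n, the divide-and-conquer algorithm (sort by x, recurse on halves, check the dividing strip) achieves O(n log n).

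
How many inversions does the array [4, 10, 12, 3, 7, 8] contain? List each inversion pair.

Finding inversions in [4, 10, 12, 3, 7, 8]:

(0, 3): arr[0]=4 > arr[3]=3
(1, 3): arr[1]=10 > arr[3]=3
(1, 4): arr[1]=10 > arr[4]=7
(1, 5): arr[1]=10 > arr[5]=8
(2, 3): arr[2]=12 > arr[3]=3
(2, 4): arr[2]=12 > arr[4]=7
(2, 5): arr[2]=12 > arr[5]=8

Total inversions: 7

The array has 7 inversion(s): (0,3), (1,3), (1,4), (1,5), (2,3), (2,4), (2,5). Each pair (i,j) satisfies i < j and arr[i] > arr[j].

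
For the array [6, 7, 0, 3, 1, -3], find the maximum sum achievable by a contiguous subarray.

Using Kadane's algorithm on [6, 7, 0, 3, 1, -3]:

Scanning through the array:
Position 1 (value 7): max_ending_here = 13, max_so_far = 13
Position 2 (value 0): max_ending_here = 13, max_so_far = 13
Position 3 (value 3): max_ending_here = 16, max_so_far = 16
Position 4 (value 1): max_ending_here = 17, max_so_far = 17
Position 5 (value -3): max_ending_here = 14, max_so_far = 17

Maximum subarray: [6, 7, 0, 3, 1]
Maximum sum: 17

The maximum subarray is [6, 7, 0, 3, 1] with sum 17. This subarray runs from index 0 to index 4.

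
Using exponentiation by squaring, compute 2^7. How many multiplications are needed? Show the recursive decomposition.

Computing 2^7 by squaring (build up from 2^1; each line after the first costs one multiplication):

2^1 = 2
2^2 = (2^1)^2 = 2^2 = 4
2^3 = 2 * 2^2 = 2 * 4 = 8
2^6 = (2^3)^2 = 8^2 = 64
2^7 = 2 * 2^6 = 2 * 64 = 128

Result: 128
Multiplications needed: 4 (4 lines after 2^1)

2^7 = 128. Using exponentiation by squaring, this requires 4 multiplications. The key idea: if the exponent is even, square the half-power; if odd, multiply by the base once.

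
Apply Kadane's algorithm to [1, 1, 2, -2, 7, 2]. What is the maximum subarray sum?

Using Kadane's algorithm on [1, 1, 2, -2, 7, 2]:

Scanning through the array:
Position 1 (value 1): max_ending_here = 2, max_so_far = 2
Position 2 (value 2): max_ending_here = 4, max_so_far = 4
Position 3 (value -2): max_ending_here = 2, max_so_far = 4
Position 4 (value 7): max_ending_here = 9, max_so_far = 9
Position 5 (value 2): max_ending_here = 11, max_so_far = 11

Maximum subarray: [1, 1, 2, -2, 7, 2]
Maximum sum: 11

The maximum subarray is [1, 1, 2, -2, 7, 2] with sum 11. This subarray runs from index 0 to index 5.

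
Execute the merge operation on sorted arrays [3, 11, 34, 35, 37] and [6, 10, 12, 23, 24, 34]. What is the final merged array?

Merging process:

Compare 3 vs 6: take 3 from left. Merged: [3]
Compare 11 vs 6: take 6 from right. Merged: [3, 6]
Compare 11 vs 10: take 10 from right. Merged: [3, 6, 10]
Compare 11 vs 12: take 11 from left. Merged: [3, 6, 10, 11]
Compare 34 vs 12: take 12 from right. Merged: [3, 6, 10, 11, 12]
Compare 34 vs 23: take 23 from right. Merged: [3, 6, 10, 11, 12, 23]
Compare 34 vs 24: take 24 from right. Merged: [3, 6, 10, 11, 12, 23, 24]
Compare 34 vs 34: take 34 from left. Merged: [3, 6, 10, 11, 12, 23, 24, 34]
Compare 35 vs 34: take 34 from right. Merged: [3, 6, 10, 11, 12, 23, 24, 34, 34]
Append remaining from left: [35, 37]. Merged: [3, 6, 10, 11, 12, 23, 24, 34, 34, 35, 37]

Final merged array: [3, 6, 10, 11, 12, 23, 24, 34, 34, 35, 37]
Total comparisons: 9

The merged array is [3, 6, 10, 11, 12, 23, 24, 34, 34, 35, 37], requiring 9 comparisons. The merge step runs in O(n) time where n is the total number of elements.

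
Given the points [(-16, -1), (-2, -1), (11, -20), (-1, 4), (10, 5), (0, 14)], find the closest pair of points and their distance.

Computing all pairwise distances among 6 points:

d((-16, -1), (-2, -1)) = 14.0
d((-16, -1), (11, -20)) = 33.0151
d((-16, -1), (-1, 4)) = 15.8114
d((-16, -1), (10, 5)) = 26.6833
d((-16, -1), (0, 14)) = 21.9317
d((-2, -1), (11, -20)) = 23.0217
d((-2, -1), (-1, 4)) = 5.099 <-- minimum
d((-2, -1), (10, 5)) = 13.4164
d((-2, -1), (0, 14)) = 15.1327
d((11, -20), (-1, 4)) = 26.8328
d((11, -20), (10, 5)) = 25.02
d((11, -20), (0, 14)) = 35.7351
d((-1, 4), (10, 5)) = 11.0454
d((-1, 4), (0, 14)) = 10.0499
d((10, 5), (0, 14)) = 13.4536

Closest pair: (-2, -1) and (-1, 4) with distance 5.099

The closest pair is (-2, -1) and (-1, 4) with Euclidean distance 5.099. For 6 points, brute-force pairwise comparison is shown above. For large n, the divide-and-conquer algorithm (sort by x, recurse on halves, check the dividing strip) achieves O(n log n).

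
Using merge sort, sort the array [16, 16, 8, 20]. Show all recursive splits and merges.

Merge sort trace:

Split: [16, 16, 8, 20] -> [16, 16] and [8, 20]
  Split: [16, 16] -> [16] and [16]
  Merge: [16] + [16] -> [16, 16]
  Split: [8, 20] -> [8] and [20]
  Merge: [8] + [20] -> [8, 20]
Merge: [16, 16] + [8, 20] -> [8, 16, 16, 20]

Final sorted array: [8, 16, 16, 20]

The merge sort proceeds by recursively splitting the array and merging sorted halves.
After all merges, the sorted array is [8, 16, 16, 20].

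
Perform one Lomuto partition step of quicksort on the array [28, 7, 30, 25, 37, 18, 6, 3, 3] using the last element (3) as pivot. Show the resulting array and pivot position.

Lomuto partition with pivot = 3:

Initial array: [28, 7, 30, 25, 37, 18, 6, 3, 3]

arr[0]=28 > 3: no swap
arr[1]=7 > 3: no swap
arr[2]=30 > 3: no swap
arr[3]=25 > 3: no swap
arr[4]=37 > 3: no swap
arr[5]=18 > 3: no swap
arr[6]=6 > 3: no swap
arr[7]=3 <= 3: swap with position 0, array becomes [3, 7, 30, 25, 37, 18, 6, 28, 3]

Place pivot at position 1: [3, 3, 30, 25, 37, 18, 6, 28, 7]
Pivot position: 1

After partitioning with pivot 3, the array becomes [3, 3, 30, 25, 37, 18, 6, 28, 7]. The pivot is placed at index 1. All elements to the left of the pivot are <= 3, and all elements to the right are > 3.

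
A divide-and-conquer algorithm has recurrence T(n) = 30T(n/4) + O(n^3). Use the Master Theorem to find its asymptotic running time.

Master Theorem for T(n) = 30T(n/4) + O(n^3):

a = 30, b = 4, c = 3
log_b(a) = log_4(30) = 2.4534

Case 3: c = 3 > log_4(30) = 2.4534
T(n) = O(n^3) = O(n^3)

For T(n) = 30T(n/4) + O(n^3): log_4(30) = 2.4534. This is Case 3 of the Master Theorem (c > log_b(a), work dominated by root), giving O(n^3).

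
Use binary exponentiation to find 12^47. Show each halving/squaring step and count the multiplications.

Computing 12^47 by squaring (build up from 12^1; each line after the first costs one multiplication):

12^1 = 12
12^2 = (12^1)^2 = 12^2 = 144
12^4 = (12^2)^2 = 144^2 = 20736
12^5 = 12 * 12^4 = 12 * 20736 = 248832
12^10 = (12^5)^2 = 248832^2 = 61917364224
12^11 = 12 * 12^10 = 12 * 61917364224 = 743008370688
12^22 = (12^11)^2 = 743008370688^2 = 552061438912436417593344
12^23 = 12 * 12^22 = 12 * 552061438912436417593344 = 6624737266949237011120128
12^46 = (12^23)^2 = 6624737266949237011120128^2 = 43887143856106046360568987631860370008329246736384
12^47 = 12 * 12^46 = 12 * 43887143856106046360568987631860370008329246736384 = 526645726273272556326827851582324440099950960836608

Result: 526645726273272556326827851582324440099950960836608
Multiplications needed: 9 (9 lines after 12^1)

12^47 = 526645726273272556326827851582324440099950960836608. Using exponentiation by squaring, this requires 9 multiplications. The key idea: if the exponent is even, square the half-power; if odd, multiply by the base once.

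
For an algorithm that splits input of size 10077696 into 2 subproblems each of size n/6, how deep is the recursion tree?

For divide and conquer with division factor 6:

Problem sizes at each level:
Level 0: 10077696
Level 1: 1679616
Level 2: 279936
Level 3: 46656
Level 4: 7776
Level 5: 1296
Level 6: 216
Level 7: 36
Level 8: 6
Level 9: 1

The root is level 0 and the size-1 base case is level 9 (the tree spans levels 0 through 9, i.e. 10 levels counting the root), so the depth is the number of divisions: log_6(10077696) = 9

The recursion tree depth is log_6(10077696) = 9. At each level, the problem size is divided by 6, so it takes 9 divisions to reduce to a base case of size 1. The algorithm makes 2 recursive calls at each level.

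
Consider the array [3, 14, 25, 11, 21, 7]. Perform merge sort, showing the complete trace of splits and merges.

Merge sort trace:

Split: [3, 14, 25, 11, 21, 7] -> [3, 14, 25] and [11, 21, 7]
  Split: [3, 14, 25] -> [3] and [14, 25]
    Split: [14, 25] -> [14] and [25]
    Merge: [14] + [25] -> [14, 25]
  Merge: [3] + [14, 25] -> [3, 14, 25]
  Split: [11, 21, 7] -> [11] and [21, 7]
    Split: [21, 7] -> [21] and [7]
    Merge: [21] + [7] -> [7, 21]
  Merge: [11] + [7, 21] -> [7, 11, 21]
Merge: [3, 14, 25] + [7, 11, 21] -> [3, 7, 11, 14, 21, 25]

Final sorted array: [3, 7, 11, 14, 21, 25]

The merge sort proceeds by recursively splitting the array and merging sorted halves.
After all merges, the sorted array is [3, 7, 11, 14, 21, 25].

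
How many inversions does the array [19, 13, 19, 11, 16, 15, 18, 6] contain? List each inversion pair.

Finding inversions in [19, 13, 19, 11, 16, 15, 18, 6]:

(0, 1): arr[0]=19 > arr[1]=13
(0, 3): arr[0]=19 > arr[3]=11
(0, 4): arr[0]=19 > arr[4]=16
(0, 5): arr[0]=19 > arr[5]=15
(0, 6): arr[0]=19 > arr[6]=18
(0, 7): arr[0]=19 > arr[7]=6
(1, 3): arr[1]=13 > arr[3]=11
(1, 7): arr[1]=13 > arr[7]=6
(2, 3): arr[2]=19 > arr[3]=11
(2, 4): arr[2]=19 > arr[4]=16
(2, 5): arr[2]=19 > arr[5]=15
(2, 6): arr[2]=19 > arr[6]=18
(2, 7): arr[2]=19 > arr[7]=6
(3, 7): arr[3]=11 > arr[7]=6
(4, 5): arr[4]=16 > arr[5]=15
(4, 7): arr[4]=16 > arr[7]=6
(5, 7): arr[5]=15 > arr[7]=6
(6, 7): arr[6]=18 > arr[7]=6

Total inversions: 18

The array has 18 inversion(s): (0,1), (0,3), (0,4), (0,5), (0,6), (0,7), (1,3), (1,7), (2,3), (2,4), (2,5), (2,6), (2,7), (3,7), (4,5), (4,7), (5,7), (6,7). Each pair (i,j) satisfies i < j and arr[i] > arr[j].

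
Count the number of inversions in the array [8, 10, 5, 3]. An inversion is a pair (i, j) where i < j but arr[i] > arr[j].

Finding inversions in [8, 10, 5, 3]:

(0, 2): arr[0]=8 > arr[2]=5
(0, 3): arr[0]=8 > arr[3]=3
(1, 2): arr[1]=10 > arr[2]=5
(1, 3): arr[1]=10 > arr[3]=3
(2, 3): arr[2]=5 > arr[3]=3

Total inversions: 5

The array has 5 inversion(s): (0,2), (0,3), (1,2), (1,3), (2,3). Each pair (i,j) satisfies i < j and arr[i] > arr[j].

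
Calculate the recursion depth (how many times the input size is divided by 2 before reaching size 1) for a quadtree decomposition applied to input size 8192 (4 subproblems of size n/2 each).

For divide and conquer with division factor 2:

Problem sizes at each level:
Level 0: 8192
Level 1: 4096
Level 2: 2048
Level 3: 1024
Level 4: 512
Level 5: 256
Level 6: 128
Level 7: 64
Level 8: 32
Level 9: 16
Level 10: 8
Level 11: 4
Level 12: 2
Level 13: 1

The root is level 0 and the size-1 base case is level 13 (the tree spans levels 0 through 13, i.e. 14 levels counting the root), so the depth is the number of divisions: log_2(8192) = 13

The recursion tree depth is log_2(8192) = 13. At each level, the problem size is divided by 2, so it takes 13 divisions to reduce to a base case of size 1. The algorithm makes 4 recursive calls at each level.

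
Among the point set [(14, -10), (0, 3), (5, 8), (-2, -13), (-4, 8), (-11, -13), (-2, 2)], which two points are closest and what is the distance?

Computing all pairwise distances among 7 points:

d((14, -10), (0, 3)) = 19.105
d((14, -10), (5, 8)) = 20.1246
d((14, -10), (-2, -13)) = 16.2788
d((14, -10), (-4, 8)) = 25.4558
d((14, -10), (-11, -13)) = 25.1794
d((14, -10), (-2, 2)) = 20.0
d((0, 3), (5, 8)) = 7.0711
d((0, 3), (-2, -13)) = 16.1245
d((0, 3), (-4, 8)) = 6.4031
d((0, 3), (-11, -13)) = 19.4165
d((0, 3), (-2, 2)) = 2.2361 <-- minimum
d((5, 8), (-2, -13)) = 22.1359
d((5, 8), (-4, 8)) = 9.0
d((5, 8), (-11, -13)) = 26.4008
d((5, 8), (-2, 2)) = 9.2195
d((-2, -13), (-4, 8)) = 21.095
d((-2, -13), (-11, -13)) = 9.0
d((-2, -13), (-2, 2)) = 15.0
d((-4, 8), (-11, -13)) = 22.1359
d((-4, 8), (-2, 2)) = 6.3246
d((-11, -13), (-2, 2)) = 17.4929

Closest pair: (0, 3) and (-2, 2) with distance 2.2361

The closest pair is (0, 3) and (-2, 2) with Euclidean distance 2.2361. For 7 points, brute-force pairwise comparison is shown above. For large n, the divide-and-conquer algorithm (sort by x, recurse on halves, check the dividing strip) achieves O(n log n).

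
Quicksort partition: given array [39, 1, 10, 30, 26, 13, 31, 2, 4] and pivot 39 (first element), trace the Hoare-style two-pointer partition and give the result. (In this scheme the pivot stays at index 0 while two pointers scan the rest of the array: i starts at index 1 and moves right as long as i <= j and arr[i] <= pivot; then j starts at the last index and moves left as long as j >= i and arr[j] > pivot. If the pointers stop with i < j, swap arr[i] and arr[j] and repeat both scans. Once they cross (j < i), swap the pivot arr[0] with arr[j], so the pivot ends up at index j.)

Hoare-style two-pointer partition with pivot = 39:

Initial array: [39, 1, 10, 30, 26, 13, 31, 2, 4]

Pointers start at i = 1, j = 8.
i ends at 9, j ends at 8: the pointers have crossed (j < i), so scanning stops.

Swap pivot arr[0] with arr[8] to place pivot at position 8: [4, 1, 10, 30, 26, 13, 31, 2, 39]
Pivot position: 8

After partitioning with pivot 39, the array becomes [4, 1, 10, 30, 26, 13, 31, 2, 39]. The pivot is placed at index 8. All elements to the left of the pivot are <= 39, and all elements to the right are > 39.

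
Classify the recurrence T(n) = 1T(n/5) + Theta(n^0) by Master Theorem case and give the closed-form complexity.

Master Theorem for T(n) = 1T(n/5) + O(n^0):

a = 1, b = 5, c = 0
log_b(a) = log_5(1) = 0.0000

Case 2: c = 0 = log_5(1) = 0.0000
T(n) = O(n^0 log n) = O(log n)

For T(n) = 1T(n/5) + O(n^0): log_5(1) = 0.0000. This is Case 2 of the Master Theorem (c = log_b(a), equal work at all levels), giving O(log n).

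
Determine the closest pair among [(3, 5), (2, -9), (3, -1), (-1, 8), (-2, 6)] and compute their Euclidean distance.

Computing all pairwise distances among 5 points:

d((3, 5), (2, -9)) = 14.0357
d((3, 5), (3, -1)) = 6.0
d((3, 5), (-1, 8)) = 5.0
d((3, 5), (-2, 6)) = 5.099
d((2, -9), (3, -1)) = 8.0623
d((2, -9), (-1, 8)) = 17.2627
d((2, -9), (-2, 6)) = 15.5242
d((3, -1), (-1, 8)) = 9.8489
d((3, -1), (-2, 6)) = 8.6023
d((-1, 8), (-2, 6)) = 2.2361 <-- minimum

Closest pair: (-1, 8) and (-2, 6) with distance 2.2361

The closest pair is (-1, 8) and (-2, 6) with Euclidean distance 2.2361. For 5 points, brute-force pairwise comparison is shown above. For large n, the divide-and-conquer algorithm (sort by x, recurse on halves, check the dividing strip) achieves O(n log n).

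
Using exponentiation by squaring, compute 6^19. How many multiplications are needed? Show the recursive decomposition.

Computing 6^19 by squaring (build up from 6^1; each line after the first costs one multiplication):

6^1 = 6
6^2 = (6^1)^2 = 6^2 = 36
6^4 = (6^2)^2 = 36^2 = 1296
6^8 = (6^4)^2 = 1296^2 = 1679616
6^9 = 6 * 6^8 = 6 * 1679616 = 10077696
6^18 = (6^9)^2 = 10077696^2 = 101559956668416
6^19 = 6 * 6^18 = 6 * 101559956668416 = 609359740010496

Result: 609359740010496
Multiplications needed: 6 (6 lines after 6^1)

6^19 = 609359740010496. Using exponentiation by squaring, this requires 6 multiplications. The key idea: if the exponent is even, square the half-power; if odd, multiply by the base once.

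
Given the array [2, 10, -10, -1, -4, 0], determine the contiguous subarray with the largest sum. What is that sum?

Using Kadane's algorithm on [2, 10, -10, -1, -4, 0]:

Scanning through the array:
Position 1 (value 10): max_ending_here = 12, max_so_far = 12
Position 2 (value -10): max_ending_here = 2, max_so_far = 12
Position 3 (value -1): max_ending_here = 1, max_so_far = 12
Position 4 (value -4): max_ending_here = -3, max_so_far = 12
Position 5 (value 0): max_ending_here = 0, max_so_far = 12

Maximum subarray: [2, 10]
Maximum sum: 12

The maximum subarray is [2, 10] with sum 12. This subarray runs from index 0 to index 1.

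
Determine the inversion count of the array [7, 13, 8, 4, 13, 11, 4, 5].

Finding inversions in [7, 13, 8, 4, 13, 11, 4, 5]:

(0, 3): arr[0]=7 > arr[3]=4
(0, 6): arr[0]=7 > arr[6]=4
(0, 7): arr[0]=7 > arr[7]=5
(1, 2): arr[1]=13 > arr[2]=8
(1, 3): arr[1]=13 > arr[3]=4
(1, 5): arr[1]=13 > arr[5]=11
(1, 6): arr[1]=13 > arr[6]=4
(1, 7): arr[1]=13 > arr[7]=5
(2, 3): arr[2]=8 > arr[3]=4
(2, 6): arr[2]=8 > arr[6]=4
(2, 7): arr[2]=8 > arr[7]=5
(4, 5): arr[4]=13 > arr[5]=11
(4, 6): arr[4]=13 > arr[6]=4
(4, 7): arr[4]=13 > arr[7]=5
(5, 6): arr[5]=11 > arr[6]=4
(5, 7): arr[5]=11 > arr[7]=5

Total inversions: 16

The array has 16 inversion(s): (0,3), (0,6), (0,7), (1,2), (1,3), (1,5), (1,6), (1,7), (2,3), (2,6), (2,7), (4,5), (4,6), (4,7), (5,6), (5,7). Each pair (i,j) satisfies i < j and arr[i] > arr[j].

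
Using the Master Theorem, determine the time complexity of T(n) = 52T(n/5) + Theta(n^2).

Master Theorem for T(n) = 52T(n/5) + O(n^2):

a = 52, b = 5, c = 2
log_b(a) = log_5(52) = 2.4550

Case 1: c = 2 < log_5(52) = 2.4550
T(n) = O(n^(log_5 52))

For T(n) = 52T(n/5) + O(n^2): log_5(52) = 2.4550. This is Case 1 of the Master Theorem (c < log_b(a), work dominated by leaves), giving O(n^(log_5 52)).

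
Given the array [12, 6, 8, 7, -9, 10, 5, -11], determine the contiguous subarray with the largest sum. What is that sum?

Using Kadane's algorithm on [12, 6, 8, 7, -9, 10, 5, -11]:

Scanning through the array:
Position 1 (value 6): max_ending_here = 18, max_so_far = 18
Position 2 (value 8): max_ending_here = 26, max_so_far = 26
Position 3 (value 7): max_ending_here = 33, max_so_far = 33
Position 4 (value -9): max_ending_here = 24, max_so_far = 33
Position 5 (value 10): max_ending_here = 34, max_so_far = 34
Position 6 (value 5): max_ending_here = 39, max_so_far = 39
Position 7 (value -11): max_ending_here = 28, max_so_far = 39

Maximum subarray: [12, 6, 8, 7, -9, 10, 5]
Maximum sum: 39

The maximum subarray is [12, 6, 8, 7, -9, 10, 5] with sum 39. This subarray runs from index 0 to index 6.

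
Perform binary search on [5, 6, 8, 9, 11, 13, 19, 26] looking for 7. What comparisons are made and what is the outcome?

Binary search for 7 in [5, 6, 8, 9, 11, 13, 19, 26]:

lo=0, hi=7, mid=3, arr[mid]=9 -> 9 > 7, search left half
lo=0, hi=2, mid=1, arr[mid]=6 -> 6 < 7, search right half
lo=2, hi=2, mid=2, arr[mid]=8 -> 8 > 7, search left half
lo=2 > hi=1, target 7 not found

Binary search determines that 7 is not in the array after 3 comparisons. The search space was exhausted without finding the target.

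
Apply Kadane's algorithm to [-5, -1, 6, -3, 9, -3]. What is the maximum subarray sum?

Using Kadane's algorithm on [-5, -1, 6, -3, 9, -3]:

Scanning through the array:
Position 1 (value -1): max_ending_here = -1, max_so_far = -1
Position 2 (value 6): max_ending_here = 6, max_so_far = 6
Position 3 (value -3): max_ending_here = 3, max_so_far = 6
Position 4 (value 9): max_ending_here = 12, max_so_far = 12
Position 5 (value -3): max_ending_here = 9, max_so_far = 12

Maximum subarray: [6, -3, 9]
Maximum sum: 12

The maximum subarray is [6, -3, 9] with sum 12. This subarray runs from index 2 to index 4.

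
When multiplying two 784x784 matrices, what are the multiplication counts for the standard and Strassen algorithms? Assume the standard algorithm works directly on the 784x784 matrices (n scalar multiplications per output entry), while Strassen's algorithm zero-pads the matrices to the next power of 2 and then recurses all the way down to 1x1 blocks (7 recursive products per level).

Matrix multiplication for 784x784 matrices:

Strassen's algorithm requires power-of-2 dimensions. Pad 784x784 to 1024x1024 (next power of 2).

Standard algorithm: 784^3 = 481890304 multiplications
Strassen's algorithm: 7^(log2(1024)) = 7^10 = 282475249 multiplications
Savings: 481890304 - 282475249 = 199415055 multiplications

Standard: 481890304 multiplications (784^3). Strassen: 282475249 multiplications (7^10, after padding to 1024x1024). Strassen reduces 8 recursive multiplications to 7 at each level.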